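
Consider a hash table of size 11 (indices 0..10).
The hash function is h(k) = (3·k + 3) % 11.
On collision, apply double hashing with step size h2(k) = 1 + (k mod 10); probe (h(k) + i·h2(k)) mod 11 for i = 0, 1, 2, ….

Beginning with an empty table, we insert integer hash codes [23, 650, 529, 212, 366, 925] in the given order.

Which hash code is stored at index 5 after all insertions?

23 hashes to 6; slot 6 is free → place at 6.
650 hashes to 6, h2=1; 6 taken → place at 7.
529 hashes to 6, h2=10; 6 taken → place at 5.
212 hashes to 1; slot 1 is free → place at 1.
366 hashes to 1, h2=7; 1 taken → place at 8.
925 hashes to 6, h2=6; 6,1,7 taken → place at 2.
Table: [∅, 212, 925, ∅, ∅, 529, 23, 650, 366, ∅, ∅]

529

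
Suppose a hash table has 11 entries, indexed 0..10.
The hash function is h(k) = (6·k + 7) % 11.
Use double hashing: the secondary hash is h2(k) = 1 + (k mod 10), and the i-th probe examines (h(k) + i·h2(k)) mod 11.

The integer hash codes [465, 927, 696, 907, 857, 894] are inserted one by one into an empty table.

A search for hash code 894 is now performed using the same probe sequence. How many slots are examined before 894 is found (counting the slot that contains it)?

Insert 465: h=3, slot 3 empty => index 3.
Insert 927: h=3, h2=8, slot 3 occupied => index 0.
Insert 696: h=3, h2=7, slot 3 occupied => index 10.
Insert 907: h=4, slot 4 empty => index 4.
Insert 857: h=1, slot 1 empty => index 1.
Insert 894: h=3, h2=5, slot 3 occupied => index 8.
Table: [927, 857, —, 465, 907, —, —, —, 894, —, 696]
Lookup 894: h=3, h2=5, probe 3,8 → found at 8.

2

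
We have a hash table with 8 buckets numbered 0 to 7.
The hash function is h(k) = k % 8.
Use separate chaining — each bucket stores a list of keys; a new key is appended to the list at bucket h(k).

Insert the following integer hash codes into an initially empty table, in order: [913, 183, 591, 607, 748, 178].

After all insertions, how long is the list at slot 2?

913 → bucket 1
183 → bucket 7
591 → bucket 7 (collision)
607 → bucket 7 (collision)
748 → bucket 4
178 → bucket 2
Final buckets:
0: _
1: 913
2: 178
3: _
4: 748
5: _
6: _
7: 183 -> 591 -> 607

1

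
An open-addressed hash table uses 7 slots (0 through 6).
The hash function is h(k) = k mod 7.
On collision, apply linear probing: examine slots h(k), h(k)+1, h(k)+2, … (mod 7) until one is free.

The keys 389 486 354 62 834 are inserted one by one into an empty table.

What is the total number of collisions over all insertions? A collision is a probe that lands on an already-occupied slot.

Insert 389: h=4, slot 4 empty => index 4.
Insert 486: h=3, slot 3 empty => index 3.
Insert 354: h=4, slot 4 occupied => index 5.
Insert 62: h=6, slot 6 empty => index 6.
Insert 834: h=1, slot 1 empty => index 1.
Table: [-, 834, -, 486, 389, 354, 62]

1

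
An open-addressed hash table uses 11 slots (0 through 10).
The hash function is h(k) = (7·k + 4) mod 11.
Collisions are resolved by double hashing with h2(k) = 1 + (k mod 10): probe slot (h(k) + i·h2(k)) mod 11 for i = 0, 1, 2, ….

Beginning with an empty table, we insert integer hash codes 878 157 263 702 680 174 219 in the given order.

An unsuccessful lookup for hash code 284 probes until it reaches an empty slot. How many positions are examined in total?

3

878: h=1 → slot 1
157: h=3 → slot 3
263: h=8 → slot 8
702: h=1, h2=3, probe 1,4 → slot 4
680: h=1, h2=1, probe 1,2 → slot 2
174: h=1, h2=5, probe 1,6 → slot 6
219: h=8, h2=10, probe 8,7 → slot 7
Table: [—, 878, 680, 157, 702, —, 174, 219, 263, —, —]
Lookup 284: h=1, h2=5, probe 1,6,0 → slot 0 empty, not found.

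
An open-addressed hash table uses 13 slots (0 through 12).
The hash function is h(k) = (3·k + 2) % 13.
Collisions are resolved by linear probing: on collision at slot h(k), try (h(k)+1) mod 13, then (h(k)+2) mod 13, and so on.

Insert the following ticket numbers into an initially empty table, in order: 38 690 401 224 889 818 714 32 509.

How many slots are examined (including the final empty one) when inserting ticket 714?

38: h=12 => slot 12
690: h=5 => slot 5
401: h=9 => slot 9
224: h=11 => slot 11
889: h=4 => slot 4
818: h=12, probe 12,0 => slot 0
714: h=12, probe 12,0,1 => slot 1
32: h=7 => slot 7
509: h=8 => slot 8
Table: [818, 714, ., ., 889, 690, ., 32, 509, 401, ., 224, 38]

3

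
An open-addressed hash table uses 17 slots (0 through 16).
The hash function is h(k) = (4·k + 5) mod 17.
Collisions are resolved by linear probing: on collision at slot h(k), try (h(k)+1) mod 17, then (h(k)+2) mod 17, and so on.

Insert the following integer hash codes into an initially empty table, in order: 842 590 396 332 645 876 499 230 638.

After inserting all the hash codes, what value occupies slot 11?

230

842: h=7 => slot 7
590: h=2 => slot 2
396: h=8 => slot 8
332: h=7, probe 7,8,9 => slot 9
645: h=1 => slot 1
876: h=7, probe 7,8,9,10 => slot 10
499: h=12 => slot 12
230: h=7, probe 7,8,9,10,11 => slot 11
638: h=7, probe 7,8,9,10,11,12,13 => slot 13
Table: [-, 645, 590, -, -, -, -, 842, 396, 332, 876, 230, 499, 638, -, -, -]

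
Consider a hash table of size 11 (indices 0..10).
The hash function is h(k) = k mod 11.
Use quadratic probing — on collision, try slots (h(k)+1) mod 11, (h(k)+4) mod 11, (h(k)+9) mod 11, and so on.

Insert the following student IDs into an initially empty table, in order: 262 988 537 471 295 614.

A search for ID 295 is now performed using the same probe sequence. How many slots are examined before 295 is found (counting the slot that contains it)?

5

Insert 262: h=9, slot 9 empty -> index 9.
Insert 988: h=9, slot 9 occupied -> index 10.
Insert 537: h=9, slots 9,10 occupied -> index 2.
Insert 471: h=9, slots 9,10,2 occupied -> index 7.
Insert 295: h=9, slots 9,10,2,7 occupied -> index 3.
Insert 614: h=9, slots 9,10,2,7,3 occupied -> index 1.
Table: [., 614, 537, 295, ., ., ., 471, ., 262, 988]
Lookup 295: h=9, probe 9,10,2,7,3 → found at 3.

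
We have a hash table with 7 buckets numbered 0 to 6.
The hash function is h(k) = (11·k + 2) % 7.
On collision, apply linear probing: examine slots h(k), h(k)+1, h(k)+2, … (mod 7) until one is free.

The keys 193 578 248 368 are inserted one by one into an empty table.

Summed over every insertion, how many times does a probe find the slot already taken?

3

193: h=4 -> slot 4
578: h=4, probe 4,5 -> slot 5
248: h=0 -> slot 0
368: h=4, probe 4,5,6 -> slot 6
Table: [248, -, -, -, 193, 578, 368]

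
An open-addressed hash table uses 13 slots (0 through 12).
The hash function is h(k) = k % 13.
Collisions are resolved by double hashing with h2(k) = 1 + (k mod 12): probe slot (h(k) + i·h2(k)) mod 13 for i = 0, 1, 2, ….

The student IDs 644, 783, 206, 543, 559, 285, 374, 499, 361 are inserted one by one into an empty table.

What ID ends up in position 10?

543

Insert 644: h=7, slot 7 empty -> index 7.
Insert 783: h=3, slot 3 empty -> index 3.
Insert 206: h=11, slot 11 empty -> index 11.
Insert 543: h=10, slot 10 empty -> index 10.
Insert 559: h=0, slot 0 empty -> index 0.
Insert 285: h=12, slot 12 empty -> index 12.
Insert 374: h=10, h2=3, slots 10,0,3 occupied -> index 6.
Insert 499: h=5, slot 5 empty -> index 5.
Insert 361: h=10, h2=2, slots 10,12 occupied -> index 1.
Table: [559, 361, _, 783, _, 499, 374, 644, _, _, 543, 206, 285]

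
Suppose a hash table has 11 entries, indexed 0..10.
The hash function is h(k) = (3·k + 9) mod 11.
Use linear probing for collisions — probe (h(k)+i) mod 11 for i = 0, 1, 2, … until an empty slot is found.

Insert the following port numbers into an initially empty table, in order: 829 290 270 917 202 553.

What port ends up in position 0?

290

829 hashes to 10; slot 10 is free => place at 10.
290 hashes to 10; 10 taken => place at 0.
270 hashes to 5; slot 5 is free => place at 5.
917 hashes to 10; 10,0 taken => place at 1.
202 hashes to 10; 10,0,1 taken => place at 2.
553 hashes to 7; slot 7 is free => place at 7.
Table: [290, 917, 202, _, _, 270, _, 553, _, _, 829]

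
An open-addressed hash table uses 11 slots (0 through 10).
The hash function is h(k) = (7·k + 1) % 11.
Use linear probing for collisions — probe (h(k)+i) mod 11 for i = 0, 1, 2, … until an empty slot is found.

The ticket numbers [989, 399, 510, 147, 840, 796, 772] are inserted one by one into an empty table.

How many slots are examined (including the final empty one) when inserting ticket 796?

4

Insert 989: h=5, slot 5 empty → index 5.
Insert 399: h=0, slot 0 empty → index 0.
Insert 510: h=7, slot 7 empty → index 7.
Insert 147: h=7, slot 7 occupied → index 8.
Insert 840: h=7, slots 7,8 occupied → index 9.
Insert 796: h=7, slots 7,8,9 occupied → index 10.
Insert 772: h=4, slot 4 empty → index 4.
Table: [399, ., ., ., 772, 989, ., 510, 147, 840, 796]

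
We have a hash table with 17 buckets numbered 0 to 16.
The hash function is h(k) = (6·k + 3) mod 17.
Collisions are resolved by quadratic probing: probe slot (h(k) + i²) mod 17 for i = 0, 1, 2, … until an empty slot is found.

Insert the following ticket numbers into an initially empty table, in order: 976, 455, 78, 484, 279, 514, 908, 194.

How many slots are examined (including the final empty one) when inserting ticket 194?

976: h=11 => slot 11
455: h=13 => slot 13
78: h=12 => slot 12
484: h=0 => slot 0
279: h=11, probe 11,12,15 => slot 15
514: h=10 => slot 10
908: h=11, probe 11,12,15,3 => slot 3
194: h=11, probe 11,12,15,3,10,2 => slot 2
Table: [484, -, 194, 908, -, -, -, -, -, -, 514, 976, 78, 455, -, 279, -]

6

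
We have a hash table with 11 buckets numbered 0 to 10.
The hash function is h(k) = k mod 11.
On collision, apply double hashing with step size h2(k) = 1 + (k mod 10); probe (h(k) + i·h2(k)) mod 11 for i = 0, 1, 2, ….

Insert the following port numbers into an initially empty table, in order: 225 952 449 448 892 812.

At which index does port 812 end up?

4

225: h=5 -> slot 5
952: h=6 -> slot 6
449: h=9 -> slot 9
448: h=8 -> slot 8
892: h=1 -> slot 1
812: h=9, h2=3, probe 9,1,4 -> slot 4
Table: [., 892, ., ., 812, 225, 952, ., 448, 449, .]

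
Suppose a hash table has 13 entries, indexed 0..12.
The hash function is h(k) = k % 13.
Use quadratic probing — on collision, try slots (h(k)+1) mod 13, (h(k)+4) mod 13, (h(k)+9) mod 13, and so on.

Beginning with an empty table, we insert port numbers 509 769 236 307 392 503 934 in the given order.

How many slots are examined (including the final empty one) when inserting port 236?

3

509: h=2 → slot 2
769: h=2, probe 2,3 → slot 3
236: h=2, probe 2,3,6 → slot 6
307: h=8 → slot 8
392: h=2, probe 2,3,6,11 → slot 11
503: h=9 → slot 9
934: h=11, probe 11,12 → slot 12
Table: [_, _, 509, 769, _, _, 236, _, 307, 503, _, 392, 934]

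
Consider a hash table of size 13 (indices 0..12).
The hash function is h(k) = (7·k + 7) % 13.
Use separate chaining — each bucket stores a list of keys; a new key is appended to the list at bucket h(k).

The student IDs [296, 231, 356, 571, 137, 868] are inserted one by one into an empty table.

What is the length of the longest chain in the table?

3

296 → bucket 12
231 → bucket 12 (collision)
356 → bucket 3
571 → bucket 0
137 → bucket 4
868 → bucket 12 (collision)
Final buckets:
0: 571
1: .
2: .
3: 356
4: 137
5: .
6: .
7: .
8: .
9: .
10: .
11: .
12: 296 -> 231 -> 868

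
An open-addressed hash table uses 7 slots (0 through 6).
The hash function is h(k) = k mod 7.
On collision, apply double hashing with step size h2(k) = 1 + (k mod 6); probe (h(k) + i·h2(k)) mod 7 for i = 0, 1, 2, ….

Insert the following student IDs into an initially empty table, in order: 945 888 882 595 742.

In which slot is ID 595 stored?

Insert 945: h=0, slot 0 empty → index 0.
Insert 888: h=6, slot 6 empty → index 6.
Insert 882: h=0, h2=1, slot 0 occupied → index 1.
Insert 595: h=0, h2=2, slot 0 occupied → index 2.
Insert 742: h=0, h2=5, slot 0 occupied → index 5.
Table: [945, 882, 595, ., ., 742, 888]

2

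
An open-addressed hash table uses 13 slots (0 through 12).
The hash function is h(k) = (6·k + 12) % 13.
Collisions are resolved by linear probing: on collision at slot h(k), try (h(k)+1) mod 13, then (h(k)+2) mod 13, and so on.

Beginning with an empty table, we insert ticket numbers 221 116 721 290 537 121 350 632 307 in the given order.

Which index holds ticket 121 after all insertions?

221 hashes to 12; slot 12 is free → place at 12.
116 hashes to 6; slot 6 is free → place at 6.
721 hashes to 9; slot 9 is free → place at 9.
290 hashes to 10; slot 10 is free → place at 10.
537 hashes to 10; 10 taken → place at 11.
121 hashes to 10; 10,11,12 taken → place at 0.
350 hashes to 6; 6 taken → place at 7.
632 hashes to 8; slot 8 is free → place at 8.
307 hashes to 8; 8,9,10,11,12,0 taken → place at 1.
Table: [121, 307, ∅, ∅, ∅, ∅, 116, 350, 632, 721, 290, 537, 221]

0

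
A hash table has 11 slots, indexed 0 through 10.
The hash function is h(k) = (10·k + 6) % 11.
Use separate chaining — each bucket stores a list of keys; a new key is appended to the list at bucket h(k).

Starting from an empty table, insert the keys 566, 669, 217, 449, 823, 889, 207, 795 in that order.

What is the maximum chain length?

Insert 566: h=1, bucket 1 empty → new chain.
Insert 669: h=8, bucket 8 empty → new chain.
Insert 217: h=9, bucket 9 empty → new chain.
Insert 449: h=8, bucket 8 nonempty → append to chain.
Insert 823: h=8, bucket 8 nonempty → append to chain.
Insert 889: h=8, bucket 8 nonempty → append to chain.
Insert 207: h=8, bucket 8 nonempty → append to chain.
Insert 795: h=3, bucket 3 empty → new chain.
Final buckets:
0: -
1: 566
2: -
3: 795
4: -
5: -
6: -
7: -
8: 669 -> 449 -> 823 -> 889 -> 207
9: 217
10: -

5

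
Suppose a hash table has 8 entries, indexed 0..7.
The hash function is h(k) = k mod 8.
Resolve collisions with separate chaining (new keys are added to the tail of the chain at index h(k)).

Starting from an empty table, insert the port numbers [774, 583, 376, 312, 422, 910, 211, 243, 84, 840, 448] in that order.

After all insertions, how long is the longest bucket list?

Insert 774: h=6, bucket 6 empty -> new chain.
Insert 583: h=7, bucket 7 empty -> new chain.
Insert 376: h=0, bucket 0 empty -> new chain.
Insert 312: h=0, bucket 0 nonempty -> append to chain.
Insert 422: h=6, bucket 6 nonempty -> append to chain.
Insert 910: h=6, bucket 6 nonempty -> append to chain.
Insert 211: h=3, bucket 3 empty -> new chain.
Insert 243: h=3, bucket 3 nonempty -> append to chain.
Insert 84: h=4, bucket 4 empty -> new chain.
Insert 840: h=0, bucket 0 nonempty -> append to chain.
Insert 448: h=0, bucket 0 nonempty -> append to chain.
Final buckets:
0: 376 -> 312 -> 840 -> 448
1: —
2: —
3: 211 -> 243
4: 84
5: —
6: 774 -> 422 -> 910
7: 583

4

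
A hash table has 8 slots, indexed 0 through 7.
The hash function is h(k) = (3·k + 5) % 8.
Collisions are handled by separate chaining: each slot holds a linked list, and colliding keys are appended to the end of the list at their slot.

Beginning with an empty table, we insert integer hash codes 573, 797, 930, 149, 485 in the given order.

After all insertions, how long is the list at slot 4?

573 → bucket 4
797 → bucket 4 (collision)
930 → bucket 3
149 → bucket 4 (collision)
485 → bucket 4 (collision)
Final buckets:
0: -
1: -
2: -
3: 930
4: 573 -> 797 -> 149 -> 485
5: -
6: -
7: -

4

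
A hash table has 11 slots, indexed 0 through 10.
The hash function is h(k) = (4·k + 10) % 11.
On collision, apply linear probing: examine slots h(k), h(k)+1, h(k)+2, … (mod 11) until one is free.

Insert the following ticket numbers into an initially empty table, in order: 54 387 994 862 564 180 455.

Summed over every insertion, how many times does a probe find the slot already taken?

10

54: h=6 → slot 6
387: h=7 → slot 7
994: h=4 → slot 4
862: h=4, probe 4,5 → slot 5
564: h=0 → slot 0
180: h=4, probe 4,5,6,7,8 → slot 8
455: h=4, probe 4,5,6,7,8,9 → slot 9
Table: [564, ∅, ∅, ∅, 994, 862, 54, 387, 180, 455, ∅]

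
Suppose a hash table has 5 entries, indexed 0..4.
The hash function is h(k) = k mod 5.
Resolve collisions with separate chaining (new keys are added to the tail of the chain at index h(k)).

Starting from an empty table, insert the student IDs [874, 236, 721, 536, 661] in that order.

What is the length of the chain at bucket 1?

4

874 -> bucket 4
236 -> bucket 1
721 -> bucket 1 (collision)
536 -> bucket 1 (collision)
661 -> bucket 1 (collision)
Final buckets:
0: _
1: 236 -> 721 -> 536 -> 661
2: _
3: _
4: 874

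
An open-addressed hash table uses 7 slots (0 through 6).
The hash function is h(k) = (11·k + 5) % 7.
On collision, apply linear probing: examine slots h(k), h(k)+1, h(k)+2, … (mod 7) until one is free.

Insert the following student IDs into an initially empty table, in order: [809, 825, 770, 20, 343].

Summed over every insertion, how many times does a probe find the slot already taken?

809: h=0 -> slot 0
825: h=1 -> slot 1
770: h=5 -> slot 5
20: h=1, probe 1,2 -> slot 2
343: h=5, probe 5,6 -> slot 6
Table: [809, 825, 20, ., ., 770, 343]

2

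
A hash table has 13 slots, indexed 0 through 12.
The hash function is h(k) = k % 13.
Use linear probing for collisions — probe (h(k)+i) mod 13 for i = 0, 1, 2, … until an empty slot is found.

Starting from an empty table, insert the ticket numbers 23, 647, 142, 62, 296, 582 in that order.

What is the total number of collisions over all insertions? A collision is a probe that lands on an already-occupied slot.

13

23: h=10 -> slot 10
647: h=10, probe 10,11 -> slot 11
142: h=12 -> slot 12
62: h=10, probe 10,11,12,0 -> slot 0
296: h=10, probe 10,11,12,0,1 -> slot 1
582: h=10, probe 10,11,12,0,1,2 -> slot 2
Table: [62, 296, 582, —, —, —, —, —, —, —, 23, 647, 142]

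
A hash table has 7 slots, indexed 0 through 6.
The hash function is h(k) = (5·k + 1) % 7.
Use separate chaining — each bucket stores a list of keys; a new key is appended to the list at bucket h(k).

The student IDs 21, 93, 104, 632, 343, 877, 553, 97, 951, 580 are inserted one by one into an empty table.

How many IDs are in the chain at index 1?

Insert 21: h=1, bucket 1 empty → new chain.
Insert 93: h=4, bucket 4 empty → new chain.
Insert 104: h=3, bucket 3 empty → new chain.
Insert 632: h=4, bucket 4 nonempty → append to chain.
Insert 343: h=1, bucket 1 nonempty → append to chain.
Insert 877: h=4, bucket 4 nonempty → append to chain.
Insert 553: h=1, bucket 1 nonempty → append to chain.
Insert 97: h=3, bucket 3 nonempty → append to chain.
Insert 951: h=3, bucket 3 nonempty → append to chain.
Insert 580: h=3, bucket 3 nonempty → append to chain.
Final buckets:
0: .
1: 21 -> 343 -> 553
2: .
3: 104 -> 97 -> 951 -> 580
4: 93 -> 632 -> 877
5: .
6: .

3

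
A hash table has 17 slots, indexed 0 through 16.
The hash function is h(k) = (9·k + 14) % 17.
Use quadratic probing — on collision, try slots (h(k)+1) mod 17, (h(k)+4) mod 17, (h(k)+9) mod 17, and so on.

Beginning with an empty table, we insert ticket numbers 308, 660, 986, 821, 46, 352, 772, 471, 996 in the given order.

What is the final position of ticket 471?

12

Insert 308: h=15, slot 15 empty => index 15.
Insert 660: h=4, slot 4 empty => index 4.
Insert 986: h=14, slot 14 empty => index 14.
Insert 821: h=8, slot 8 empty => index 8.
Insert 46: h=3, slot 3 empty => index 3.
Insert 352: h=3, slots 3,4 occupied => index 7.
Insert 772: h=9, slot 9 empty => index 9.
Insert 471: h=3, slots 3,4,7 occupied => index 12.
Insert 996: h=2, slot 2 empty => index 2.
Table: [—, —, 996, 46, 660, —, —, 352, 821, 772, —, —, 471, —, 986, 308, —]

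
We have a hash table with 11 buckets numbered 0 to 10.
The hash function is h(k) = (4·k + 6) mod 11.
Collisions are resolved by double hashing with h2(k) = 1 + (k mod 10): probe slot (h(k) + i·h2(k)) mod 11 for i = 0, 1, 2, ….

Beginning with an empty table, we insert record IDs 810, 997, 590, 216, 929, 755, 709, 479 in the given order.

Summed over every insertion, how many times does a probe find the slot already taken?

7

810: h=1 → slot 1
997: h=1, h2=8, probe 1,9 → slot 9
590: h=1, h2=1, probe 1,2 → slot 2
216: h=1, h2=7, probe 1,8 → slot 8
929: h=4 → slot 4
755: h=1, h2=6, probe 1,7 → slot 7
709: h=4, h2=10, probe 4,3 → slot 3
479: h=8, h2=10, probe 8,7,6 → slot 6
Table: [∅, 810, 590, 709, 929, ∅, 479, 755, 216, 997, ∅]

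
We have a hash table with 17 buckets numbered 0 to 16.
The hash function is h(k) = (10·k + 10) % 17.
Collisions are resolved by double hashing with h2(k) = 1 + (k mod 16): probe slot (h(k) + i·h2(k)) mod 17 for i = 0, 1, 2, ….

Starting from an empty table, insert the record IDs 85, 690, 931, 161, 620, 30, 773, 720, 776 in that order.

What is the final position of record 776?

Insert 85: h=10, slot 10 empty => index 10.
Insert 690: h=8, slot 8 empty => index 8.
Insert 931: h=4, slot 4 empty => index 4.
Insert 161: h=5, slot 5 empty => index 5.
Insert 620: h=5, h2=13, slot 5 occupied => index 1.
Insert 30: h=4, h2=15, slot 4 occupied => index 2.
Insert 773: h=5, h2=6, slot 5 occupied => index 11.
Insert 720: h=2, h2=1, slot 2 occupied => index 3.
Insert 776: h=1, h2=9, slots 1,10,2,11,3 occupied => index 12.
Table: [., 620, 30, 720, 931, 161, ., ., 690, ., 85, 773, 776, ., ., ., .]

12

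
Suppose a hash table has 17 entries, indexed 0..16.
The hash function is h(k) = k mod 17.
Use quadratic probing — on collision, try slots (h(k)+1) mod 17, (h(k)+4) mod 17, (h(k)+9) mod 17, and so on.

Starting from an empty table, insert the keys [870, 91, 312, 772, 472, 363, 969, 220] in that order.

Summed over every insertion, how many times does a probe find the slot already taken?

870 hashes to 3; slot 3 is free → place at 3.
91 hashes to 6; slot 6 is free → place at 6.
312 hashes to 6; 6 taken → place at 7.
772 hashes to 7; 7 taken → place at 8.
472 hashes to 13; slot 13 is free → place at 13.
363 hashes to 6; 6,7 taken → place at 10.
969 hashes to 0; slot 0 is free → place at 0.
220 hashes to 16; slot 16 is free → place at 16.
Table: [969, -, -, 870, -, -, 91, 312, 772, -, 363, -, -, 472, -, -, 220]

4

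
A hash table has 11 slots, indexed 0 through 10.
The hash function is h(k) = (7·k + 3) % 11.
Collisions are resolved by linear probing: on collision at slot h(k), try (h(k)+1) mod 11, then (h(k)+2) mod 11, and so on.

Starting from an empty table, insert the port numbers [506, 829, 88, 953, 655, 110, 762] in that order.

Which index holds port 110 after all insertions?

5

506: h=3 → slot 3
829: h=9 → slot 9
88: h=3, probe 3,4 → slot 4
953: h=8 → slot 8
655: h=1 → slot 1
110: h=3, probe 3,4,5 → slot 5
762: h=2 → slot 2
Table: [_, 655, 762, 506, 88, 110, _, _, 953, 829, _]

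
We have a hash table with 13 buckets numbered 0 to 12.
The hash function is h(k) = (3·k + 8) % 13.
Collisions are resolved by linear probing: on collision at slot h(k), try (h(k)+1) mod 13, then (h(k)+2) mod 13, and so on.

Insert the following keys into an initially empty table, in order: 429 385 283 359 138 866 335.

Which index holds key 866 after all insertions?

429 hashes to 8; slot 8 is free -> place at 8.
385 hashes to 6; slot 6 is free -> place at 6.
283 hashes to 12; slot 12 is free -> place at 12.
359 hashes to 6; 6 taken -> place at 7.
138 hashes to 6; 6,7,8 taken -> place at 9.
866 hashes to 6; 6,7,8,9 taken -> place at 10.
335 hashes to 12; 12 taken -> place at 0.
Table: [335, —, —, —, —, —, 385, 359, 429, 138, 866, —, 283]

10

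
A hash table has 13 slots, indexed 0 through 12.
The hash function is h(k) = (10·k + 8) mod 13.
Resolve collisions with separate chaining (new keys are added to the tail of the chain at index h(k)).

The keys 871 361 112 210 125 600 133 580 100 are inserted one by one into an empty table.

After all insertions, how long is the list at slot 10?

3

Insert 871: h=8, bucket 8 empty → new chain.
Insert 361: h=4, bucket 4 empty → new chain.
Insert 112: h=10, bucket 10 empty → new chain.
Insert 210: h=2, bucket 2 empty → new chain.
Insert 125: h=10, bucket 10 nonempty → append to chain.
Insert 600: h=2, bucket 2 nonempty → append to chain.
Insert 133: h=12, bucket 12 empty → new chain.
Insert 580: h=10, bucket 10 nonempty → append to chain.
Insert 100: h=7, bucket 7 empty → new chain.
Final buckets:
0: ∅
1: ∅
2: 210 -> 600
3: ∅
4: 361
5: ∅
6: ∅
7: 100
8: 871
9: ∅
10: 112 -> 125 -> 580
11: ∅
12: 133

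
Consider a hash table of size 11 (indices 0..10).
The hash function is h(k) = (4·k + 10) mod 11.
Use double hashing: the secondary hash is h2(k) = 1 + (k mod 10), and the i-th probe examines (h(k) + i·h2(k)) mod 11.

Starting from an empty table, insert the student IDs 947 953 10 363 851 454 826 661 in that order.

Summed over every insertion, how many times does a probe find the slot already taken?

947: h=3 -> slot 3
953: h=5 -> slot 5
10: h=6 -> slot 6
363: h=10 -> slot 10
851: h=4 -> slot 4
454: h=0 -> slot 0
826: h=3, h2=7, probe 3,10,6,2 -> slot 2
661: h=3, h2=2, probe 3,5,7 -> slot 7
Table: [454, —, 826, 947, 851, 953, 10, 661, —, —, 363]

5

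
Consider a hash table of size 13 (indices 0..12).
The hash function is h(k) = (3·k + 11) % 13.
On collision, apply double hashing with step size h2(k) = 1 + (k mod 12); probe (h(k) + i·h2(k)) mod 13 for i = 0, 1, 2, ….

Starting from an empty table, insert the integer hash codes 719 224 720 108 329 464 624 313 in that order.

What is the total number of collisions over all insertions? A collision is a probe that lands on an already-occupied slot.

719: h=10 → slot 10
224: h=7 → slot 7
720: h=0 → slot 0
108: h=10, h2=1, probe 10,11 → slot 11
329: h=10, h2=6, probe 10,3 → slot 3
464: h=12 → slot 12
624: h=11, h2=1, probe 11,12,0,1 → slot 1
313: h=1, h2=2, probe 1,3,5 → slot 5
Table: [720, 624, _, 329, _, 313, _, 224, _, _, 719, 108, 464]

7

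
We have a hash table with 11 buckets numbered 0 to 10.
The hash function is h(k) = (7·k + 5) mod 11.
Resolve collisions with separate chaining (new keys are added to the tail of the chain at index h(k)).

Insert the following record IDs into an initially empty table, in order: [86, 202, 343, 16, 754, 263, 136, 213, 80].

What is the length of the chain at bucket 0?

86 -> bucket 2
202 -> bucket 0
343 -> bucket 8
16 -> bucket 7
754 -> bucket 3
263 -> bucket 9
136 -> bucket 0 (collision)
213 -> bucket 0 (collision)
80 -> bucket 4
Final buckets:
0: 202 -> 136 -> 213
1: -
2: 86
3: 754
4: 80
5: -
6: -
7: 16
8: 343
9: 263
10: -

3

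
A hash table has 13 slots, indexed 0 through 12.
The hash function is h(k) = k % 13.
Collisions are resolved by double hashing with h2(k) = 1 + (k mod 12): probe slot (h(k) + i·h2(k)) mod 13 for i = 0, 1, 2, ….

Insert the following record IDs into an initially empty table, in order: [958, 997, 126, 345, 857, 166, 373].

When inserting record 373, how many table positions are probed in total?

3

Insert 958: h=9, slot 9 empty -> index 9.
Insert 997: h=9, h2=2, slot 9 occupied -> index 11.
Insert 126: h=9, h2=7, slot 9 occupied -> index 3.
Insert 345: h=7, slot 7 empty -> index 7.
Insert 857: h=12, slot 12 empty -> index 12.
Insert 166: h=10, slot 10 empty -> index 10.
Insert 373: h=9, h2=2, slots 9,11 occupied -> index 0.
Table: [373, —, —, 126, —, —, —, 345, —, 958, 166, 997, 857]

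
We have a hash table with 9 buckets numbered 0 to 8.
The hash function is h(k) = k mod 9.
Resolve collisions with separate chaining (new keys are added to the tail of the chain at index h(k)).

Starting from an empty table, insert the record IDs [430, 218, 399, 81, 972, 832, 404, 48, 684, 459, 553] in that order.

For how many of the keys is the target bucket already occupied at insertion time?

5

430 -> bucket 7
218 -> bucket 2
399 -> bucket 3
81 -> bucket 0
972 -> bucket 0 (collision)
832 -> bucket 4
404 -> bucket 8
48 -> bucket 3 (collision)
684 -> bucket 0 (collision)
459 -> bucket 0 (collision)
553 -> bucket 4 (collision)
Final buckets:
0: 81 -> 972 -> 684 -> 459
1: ∅
2: 218
3: 399 -> 48
4: 832 -> 553
5: ∅
6: ∅
7: 430
8: 404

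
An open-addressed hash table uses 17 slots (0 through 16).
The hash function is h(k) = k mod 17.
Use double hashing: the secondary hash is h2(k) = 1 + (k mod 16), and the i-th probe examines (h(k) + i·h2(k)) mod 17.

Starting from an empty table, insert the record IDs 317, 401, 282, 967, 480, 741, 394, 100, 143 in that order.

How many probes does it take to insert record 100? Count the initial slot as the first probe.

3

Insert 317: h=11, slot 11 empty -> index 11.
Insert 401: h=10, slot 10 empty -> index 10.
Insert 282: h=10, h2=11, slot 10 occupied -> index 4.
Insert 967: h=15, slot 15 empty -> index 15.
Insert 480: h=4, h2=1, slot 4 occupied -> index 5.
Insert 741: h=10, h2=6, slot 10 occupied -> index 16.
Insert 394: h=3, slot 3 empty -> index 3.
Insert 100: h=15, h2=5, slots 15,3 occupied -> index 8.
Insert 143: h=7, slot 7 empty -> index 7.
Table: [_, _, _, 394, 282, 480, _, 143, 100, _, 401, 317, _, _, _, 967, 741]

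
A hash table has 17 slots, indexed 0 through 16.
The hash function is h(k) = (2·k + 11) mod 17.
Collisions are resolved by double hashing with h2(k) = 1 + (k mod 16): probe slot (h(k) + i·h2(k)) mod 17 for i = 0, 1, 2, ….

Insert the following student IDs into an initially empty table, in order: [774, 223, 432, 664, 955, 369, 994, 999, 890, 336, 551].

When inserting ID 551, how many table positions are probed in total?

2

Insert 774: h=12, slot 12 empty -> index 12.
Insert 223: h=15, slot 15 empty -> index 15.
Insert 432: h=8, slot 8 empty -> index 8.
Insert 664: h=13, slot 13 empty -> index 13.
Insert 955: h=0, slot 0 empty -> index 0.
Insert 369: h=1, slot 1 empty -> index 1.
Insert 994: h=10, slot 10 empty -> index 10.
Insert 999: h=3, slot 3 empty -> index 3.
Insert 890: h=6, slot 6 empty -> index 6.
Insert 336: h=3, h2=1, slot 3 occupied -> index 4.
Insert 551: h=8, h2=8, slot 8 occupied -> index 16.
Table: [955, 369, —, 999, 336, —, 890, —, 432, —, 994, —, 774, 664, —, 223, 551]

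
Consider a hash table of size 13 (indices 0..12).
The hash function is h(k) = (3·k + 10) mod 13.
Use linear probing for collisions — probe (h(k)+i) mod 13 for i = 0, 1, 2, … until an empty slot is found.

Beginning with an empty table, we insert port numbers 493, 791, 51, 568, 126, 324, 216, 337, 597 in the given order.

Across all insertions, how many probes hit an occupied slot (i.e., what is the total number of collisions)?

19

493: h=7 -> slot 7
791: h=4 -> slot 4
51: h=7, probe 7,8 -> slot 8
568: h=11 -> slot 11
126: h=11, probe 11,12 -> slot 12
324: h=7, probe 7,8,9 -> slot 9
216: h=8, probe 8,9,10 -> slot 10
337: h=7, probe 7,8,9,10,11,12,0 -> slot 0
597: h=7, probe 7,8,9,10,11,12,0,1 -> slot 1
Table: [337, 597, _, _, 791, _, _, 493, 51, 324, 216, 568, 126]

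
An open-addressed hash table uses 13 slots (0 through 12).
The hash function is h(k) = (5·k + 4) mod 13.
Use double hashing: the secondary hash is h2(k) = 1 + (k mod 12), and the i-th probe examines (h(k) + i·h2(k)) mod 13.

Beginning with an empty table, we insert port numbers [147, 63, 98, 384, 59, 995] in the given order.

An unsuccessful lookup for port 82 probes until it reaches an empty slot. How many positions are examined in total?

2

147: h=11 => slot 11
63: h=7 => slot 7
98: h=0 => slot 0
384: h=0, h2=1, probe 0,1 => slot 1
59: h=0, h2=12, probe 0,12 => slot 12
995: h=0, h2=12, probe 0,12,11,10 => slot 10
Table: [98, 384, _, _, _, _, _, 63, _, _, 995, 147, 59]
Lookup 82: h=11, h2=11, probe 11,9 → slot 9 empty, not found.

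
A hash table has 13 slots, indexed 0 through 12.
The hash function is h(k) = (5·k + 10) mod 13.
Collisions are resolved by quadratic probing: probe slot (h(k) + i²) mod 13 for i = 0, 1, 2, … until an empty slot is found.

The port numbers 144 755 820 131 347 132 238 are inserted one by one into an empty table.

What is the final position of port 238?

5

144 hashes to 2; slot 2 is free → place at 2.
755 hashes to 2; 2 taken → place at 3.
820 hashes to 2; 2,3 taken → place at 6.
131 hashes to 2; 2,3,6 taken → place at 11.
347 hashes to 3; 3 taken → place at 4.
132 hashes to 7; slot 7 is free → place at 7.
238 hashes to 4; 4 taken → place at 5.
Table: [∅, ∅, 144, 755, 347, 238, 820, 132, ∅, ∅, ∅, 131, ∅]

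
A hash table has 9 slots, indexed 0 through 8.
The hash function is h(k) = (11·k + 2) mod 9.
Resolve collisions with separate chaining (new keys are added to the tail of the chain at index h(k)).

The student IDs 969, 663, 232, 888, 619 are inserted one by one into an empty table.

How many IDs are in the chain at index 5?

969 -> bucket 5
663 -> bucket 5 (collision)
232 -> bucket 7
888 -> bucket 5 (collision)
619 -> bucket 7 (collision)
Final buckets:
0: —
1: —
2: —
3: —
4: —
5: 969 -> 663 -> 888
6: —
7: 232 -> 619
8: —

3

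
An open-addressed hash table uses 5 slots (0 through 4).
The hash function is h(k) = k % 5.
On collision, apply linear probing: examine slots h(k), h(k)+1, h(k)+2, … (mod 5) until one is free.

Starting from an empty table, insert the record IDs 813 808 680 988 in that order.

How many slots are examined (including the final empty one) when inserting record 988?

4

813 hashes to 3; slot 3 is free -> place at 3.
808 hashes to 3; 3 taken -> place at 4.
680 hashes to 0; slot 0 is free -> place at 0.
988 hashes to 3; 3,4,0 taken -> place at 1.
Table: [680, 988, _, 813, 808]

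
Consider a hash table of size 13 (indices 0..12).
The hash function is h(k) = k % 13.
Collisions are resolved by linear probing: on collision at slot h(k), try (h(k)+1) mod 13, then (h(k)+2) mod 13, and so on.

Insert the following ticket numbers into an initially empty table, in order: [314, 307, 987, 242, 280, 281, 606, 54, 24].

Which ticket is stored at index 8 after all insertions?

314: h=2 -> slot 2
307: h=8 -> slot 8
987: h=12 -> slot 12
242: h=8, probe 8,9 -> slot 9
280: h=7 -> slot 7
281: h=8, probe 8,9,10 -> slot 10
606: h=8, probe 8,9,10,11 -> slot 11
54: h=2, probe 2,3 -> slot 3
24: h=11, probe 11,12,0 -> slot 0
Table: [24, ., 314, 54, ., ., ., 280, 307, 242, 281, 606, 987]

307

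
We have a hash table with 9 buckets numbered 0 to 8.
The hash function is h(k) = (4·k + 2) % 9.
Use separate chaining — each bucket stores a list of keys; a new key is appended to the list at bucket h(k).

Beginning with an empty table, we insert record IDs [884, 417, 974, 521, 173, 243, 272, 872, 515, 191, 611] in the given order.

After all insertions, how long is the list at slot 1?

Insert 884: h=1, bucket 1 empty → new chain.
Insert 417: h=5, bucket 5 empty → new chain.
Insert 974: h=1, bucket 1 nonempty → append to chain.
Insert 521: h=7, bucket 7 empty → new chain.
Insert 173: h=1, bucket 1 nonempty → append to chain.
Insert 243: h=2, bucket 2 empty → new chain.
Insert 272: h=1, bucket 1 nonempty → append to chain.
Insert 872: h=7, bucket 7 nonempty → append to chain.
Insert 515: h=1, bucket 1 nonempty → append to chain.
Insert 191: h=1, bucket 1 nonempty → append to chain.
Insert 611: h=7, bucket 7 nonempty → append to chain.
Final buckets:
0: _
1: 884 -> 974 -> 173 -> 272 -> 515 -> 191
2: 243
3: _
4: _
5: 417
6: _
7: 521 -> 872 -> 611
8: _

6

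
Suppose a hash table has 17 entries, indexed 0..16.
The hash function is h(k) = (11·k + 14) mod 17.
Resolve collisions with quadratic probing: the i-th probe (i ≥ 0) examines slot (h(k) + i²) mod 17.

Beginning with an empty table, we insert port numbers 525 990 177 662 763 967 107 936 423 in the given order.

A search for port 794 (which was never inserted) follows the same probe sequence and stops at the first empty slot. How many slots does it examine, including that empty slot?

525 hashes to 9; slot 9 is free -> place at 9.
990 hashes to 7; slot 7 is free -> place at 7.
177 hashes to 6; slot 6 is free -> place at 6.
662 hashes to 3; slot 3 is free -> place at 3.
763 hashes to 9; 9 taken -> place at 10.
967 hashes to 9; 9,10 taken -> place at 13.
107 hashes to 1; slot 1 is free -> place at 1.
936 hashes to 8; slot 8 is free -> place at 8.
423 hashes to 9; 9,10,13,1,8 taken -> place at 0.
Table: [423, 107, -, 662, -, -, 177, 990, 936, 525, 763, -, -, 967, -, -, -]
Lookup 794: h=10, probe 10,11 → slot 11 empty, not found.

2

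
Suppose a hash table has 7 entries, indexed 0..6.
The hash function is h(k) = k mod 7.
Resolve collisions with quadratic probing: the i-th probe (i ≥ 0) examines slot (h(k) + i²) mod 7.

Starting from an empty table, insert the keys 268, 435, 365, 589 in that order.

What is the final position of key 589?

3

268: h=2 → slot 2
435: h=1 → slot 1
365: h=1, probe 1,2,5 → slot 5
589: h=1, probe 1,2,5,3 → slot 3
Table: [—, 435, 268, 589, —, 365, —]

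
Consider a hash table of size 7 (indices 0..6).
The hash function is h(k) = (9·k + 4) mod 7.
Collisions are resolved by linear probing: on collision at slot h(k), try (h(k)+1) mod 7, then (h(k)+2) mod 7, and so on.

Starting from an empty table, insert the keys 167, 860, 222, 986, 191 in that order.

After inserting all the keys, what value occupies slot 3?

167 hashes to 2; slot 2 is free → place at 2.
860 hashes to 2; 2 taken → place at 3.
222 hashes to 0; slot 0 is free → place at 0.
986 hashes to 2; 2,3 taken → place at 4.
191 hashes to 1; slot 1 is free → place at 1.
Table: [222, 191, 167, 860, 986, ∅, ∅]

860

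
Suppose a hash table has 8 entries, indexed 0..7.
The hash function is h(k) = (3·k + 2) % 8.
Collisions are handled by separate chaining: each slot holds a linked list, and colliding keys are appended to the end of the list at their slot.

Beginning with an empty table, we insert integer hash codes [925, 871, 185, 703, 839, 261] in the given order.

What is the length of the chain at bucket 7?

925 -> bucket 1
871 -> bucket 7
185 -> bucket 5
703 -> bucket 7 (collision)
839 -> bucket 7 (collision)
261 -> bucket 1 (collision)
Final buckets:
0: _
1: 925 -> 261
2: _
3: _
4: _
5: 185
6: _
7: 871 -> 703 -> 839

3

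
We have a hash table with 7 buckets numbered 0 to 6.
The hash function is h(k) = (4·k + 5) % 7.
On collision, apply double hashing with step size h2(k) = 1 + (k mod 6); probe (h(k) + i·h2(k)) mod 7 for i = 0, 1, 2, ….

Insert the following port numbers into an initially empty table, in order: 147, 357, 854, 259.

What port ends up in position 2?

357

147: h=5 -> slot 5
357: h=5, h2=4, probe 5,2 -> slot 2
854: h=5, h2=3, probe 5,1 -> slot 1
259: h=5, h2=2, probe 5,0 -> slot 0
Table: [259, 854, 357, -, -, 147, -]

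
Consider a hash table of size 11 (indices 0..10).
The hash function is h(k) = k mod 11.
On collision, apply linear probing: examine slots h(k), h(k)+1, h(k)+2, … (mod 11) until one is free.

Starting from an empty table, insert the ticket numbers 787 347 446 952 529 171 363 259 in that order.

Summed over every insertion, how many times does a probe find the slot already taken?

17

787 hashes to 6; slot 6 is free => place at 6.
347 hashes to 6; 6 taken => place at 7.
446 hashes to 6; 6,7 taken => place at 8.
952 hashes to 6; 6,7,8 taken => place at 9.
529 hashes to 1; slot 1 is free => place at 1.
171 hashes to 6; 6,7,8,9 taken => place at 10.
363 hashes to 0; slot 0 is free => place at 0.
259 hashes to 6; 6,7,8,9,10,0,1 taken => place at 2.
Table: [363, 529, 259, ∅, ∅, ∅, 787, 347, 446, 952, 171]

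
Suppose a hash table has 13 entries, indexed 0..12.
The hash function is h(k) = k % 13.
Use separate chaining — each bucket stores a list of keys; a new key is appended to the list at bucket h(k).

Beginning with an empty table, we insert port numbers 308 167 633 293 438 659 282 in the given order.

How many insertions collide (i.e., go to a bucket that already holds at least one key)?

308 → bucket 9
167 → bucket 11
633 → bucket 9 (collision)
293 → bucket 7
438 → bucket 9 (collision)
659 → bucket 9 (collision)
282 → bucket 9 (collision)
Final buckets:
0: ∅
1: ∅
2: ∅
3: ∅
4: ∅
5: ∅
6: ∅
7: 293
8: ∅
9: 308 -> 633 -> 438 -> 659 -> 282
10: ∅
11: 167
12: ∅

4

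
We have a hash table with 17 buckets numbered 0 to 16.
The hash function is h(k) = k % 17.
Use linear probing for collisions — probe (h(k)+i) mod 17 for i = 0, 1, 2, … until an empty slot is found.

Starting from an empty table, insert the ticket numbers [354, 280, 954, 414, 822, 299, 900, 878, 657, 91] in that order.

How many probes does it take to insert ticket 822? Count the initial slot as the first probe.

Insert 354: h=14, slot 14 empty -> index 14.
Insert 280: h=8, slot 8 empty -> index 8.
Insert 954: h=2, slot 2 empty -> index 2.
Insert 414: h=6, slot 6 empty -> index 6.
Insert 822: h=6, slot 6 occupied -> index 7.
Insert 299: h=10, slot 10 empty -> index 10.
Insert 900: h=16, slot 16 empty -> index 16.
Insert 878: h=11, slot 11 empty -> index 11.
Insert 657: h=11, slot 11 occupied -> index 12.
Insert 91: h=6, slots 6,7,8 occupied -> index 9.
Table: [∅, ∅, 954, ∅, ∅, ∅, 414, 822, 280, 91, 299, 878, 657, ∅, 354, ∅, 900]

2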